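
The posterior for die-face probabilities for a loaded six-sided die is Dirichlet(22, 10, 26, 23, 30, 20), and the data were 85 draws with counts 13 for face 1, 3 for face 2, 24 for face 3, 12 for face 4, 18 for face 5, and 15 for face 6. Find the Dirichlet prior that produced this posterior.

For a Dirichlet(α) prior with multinomial counts c, the posterior is Dirichlet(α + c) componentwise.
Subtract each count from the matching posterior parameter: 22−13=9, 10−3=7, 26−24=2, 23−12=11, 30−18=12, 20−15=5.

Dirichlet(9, 7, 2, 11, 12, 5)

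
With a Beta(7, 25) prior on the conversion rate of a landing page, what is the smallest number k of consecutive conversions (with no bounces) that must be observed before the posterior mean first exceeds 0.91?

After k conversions and 0 bounces the posterior is Beta(7+k, 25), with mean (7+k)/(7+25+k).
Set (7+k)/(32+k) > 0.91 and solve: k > (0.91·32 − 7)/(1 − 0.91) = 245.778.
The smallest integer exceeding 245.778 is 246.

k = 246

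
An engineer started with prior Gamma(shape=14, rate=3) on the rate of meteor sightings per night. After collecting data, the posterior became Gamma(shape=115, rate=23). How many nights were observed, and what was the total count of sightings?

A Gamma(α, β) prior (rate parametrization) on a Poisson rate with n observations summing to S gives posterior Gamma(α+S, β+n).
Matching: Σxᵢ = 115 − 14 = 101 and n = 23 − 3 = 20.

n = 20 nights with total 101 sightings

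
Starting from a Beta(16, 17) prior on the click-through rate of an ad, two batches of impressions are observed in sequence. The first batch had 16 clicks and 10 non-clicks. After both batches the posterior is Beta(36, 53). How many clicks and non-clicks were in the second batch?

4 clicks and 26 non-clicks

Sequential conjugate updates are equivalent to a single update on the pooled data, so total successes = posterior α − prior α and total failures = posterior β − prior β.
Total across both batches: 36−16=20 clicks, 53−17=36 non-clicks.
Subtract the first batch: 20−16=4 clicks and 36−10=26 non-clicks.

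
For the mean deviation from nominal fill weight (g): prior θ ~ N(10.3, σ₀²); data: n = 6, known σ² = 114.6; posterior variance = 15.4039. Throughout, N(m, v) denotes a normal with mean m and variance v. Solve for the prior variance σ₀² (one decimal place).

σ₀² = 79.6

For the Normal–Normal model with known σ², precisions add: τ_n = τ₀ + n/σ².
So 1/σ₀² = 1/15.4039 − 6/114.6 = 0.064919 − 0.052356 = 0.012563.
Hence σ₀² = 1/0.012563 ≈ 79.6.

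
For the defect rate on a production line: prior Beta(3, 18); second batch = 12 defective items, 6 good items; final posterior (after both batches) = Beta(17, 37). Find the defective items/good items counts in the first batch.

2 defective items and 13 good items

Because Beta–binomial updating is additive in the counts, the combined data contributed (α_post−α_prior, β_post−β_prior) successes and failures.
Total across both batches: 17−3=14 defective items, 37−18=19 good items.
Subtract the second batch: 14−12=2 defective items and 19−6=13 good items.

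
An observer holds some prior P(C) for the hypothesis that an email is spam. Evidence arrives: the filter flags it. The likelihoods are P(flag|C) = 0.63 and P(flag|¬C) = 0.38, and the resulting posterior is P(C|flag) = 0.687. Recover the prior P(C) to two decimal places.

P(C) = 0.57

In odds form, posterior odds = prior odds × likelihood ratio, so prior odds = posterior odds ÷ LR.
Posterior odds = 0.687/(1−0.687) = 2.1949. LR = 0.63/0.38 = 1.6579.
Prior odds = 2.1949/1.6579 = 1.3239, so P(C) = 1.3239/(1+1.3239) ≈ 0.57.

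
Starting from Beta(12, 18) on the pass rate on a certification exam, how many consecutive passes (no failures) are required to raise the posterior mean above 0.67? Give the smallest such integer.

After k passes and 0 failures the posterior is Beta(12+k, 18), with mean (12+k)/(12+18+k).
Set (12+k)/(30+k) > 0.67 and solve: k > (0.67·30 − 12)/(1 − 0.67) = 24.545.
The smallest integer exceeding 24.545 is 25.

k = 25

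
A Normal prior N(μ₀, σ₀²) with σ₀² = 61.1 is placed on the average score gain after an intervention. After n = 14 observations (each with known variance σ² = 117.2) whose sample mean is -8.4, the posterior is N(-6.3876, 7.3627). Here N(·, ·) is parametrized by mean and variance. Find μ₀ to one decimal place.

With known observation variance, the Normal–Normal posterior has precision τ_n = τ₀ + n/σ² and mean μ_n = (τ₀μ₀ + (n/σ²)x̄)/τ_n.
Here τ₀ = 1/61.1 = 0.016367 and τ_data = 14/117.2 = 0.119454, so τ_n = 0.135821.
Rearranging for μ₀: μ₀ = (μ_n·τ_n − τ_data·x̄)/τ₀ = (-6.3876·0.135821 − 0.119454·-8.4) / 0.016367 = 0.135843/0.016367 ≈ 8.3.

μ₀ = 8.3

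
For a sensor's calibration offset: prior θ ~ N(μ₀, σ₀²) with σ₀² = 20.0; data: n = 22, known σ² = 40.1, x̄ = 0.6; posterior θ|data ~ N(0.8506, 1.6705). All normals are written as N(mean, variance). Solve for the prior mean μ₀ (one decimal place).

With known observation variance, the Normal–Normal posterior has precision τ_n = τ₀ + n/σ² and mean μ_n = (τ₀μ₀ + (n/σ²)x̄)/τ_n.
Here τ₀ = 1/20.0 = 0.050000 and τ_data = 22/40.1 = 0.548628, so τ_n = 0.598628.
Rearranging for μ₀: μ₀ = (μ_n·τ_n − τ_data·x̄)/τ₀ = (0.8506·0.598628 − 0.548628·0.6) / 0.050000 = 0.180016/0.050000 ≈ 3.6.

μ₀ = 3.6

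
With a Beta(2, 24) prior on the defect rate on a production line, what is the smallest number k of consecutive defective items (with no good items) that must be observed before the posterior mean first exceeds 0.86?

k = 146

After k defective items and 0 good items the posterior is Beta(2+k, 24), with mean (2+k)/(2+24+k).
Set (2+k)/(26+k) > 0.86 and solve: k > (0.86·26 − 2)/(1 − 0.86) = 145.429.
The smallest integer exceeding 145.429 is 146.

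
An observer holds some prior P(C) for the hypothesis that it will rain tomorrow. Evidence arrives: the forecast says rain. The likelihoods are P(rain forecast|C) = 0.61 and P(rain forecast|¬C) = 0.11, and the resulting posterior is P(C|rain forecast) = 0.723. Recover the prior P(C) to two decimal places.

P(C) = 0.32

Bayes' rule in odds form gives O(C|E) = O(C)·[P(E|C)/P(E|¬C)], hence O(C) = O(C|E)/LR.
Posterior odds = 0.723/(1−0.723) = 2.6101. LR = 0.61/0.11 = 5.5455.
Prior odds = 2.6101/5.5455 = 0.4707, so P(C) = 0.4707/(1+0.4707) ≈ 0.32.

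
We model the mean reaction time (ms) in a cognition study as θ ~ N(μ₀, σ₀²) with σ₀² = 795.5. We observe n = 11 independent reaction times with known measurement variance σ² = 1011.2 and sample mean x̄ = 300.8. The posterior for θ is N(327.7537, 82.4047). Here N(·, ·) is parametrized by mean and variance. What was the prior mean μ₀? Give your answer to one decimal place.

μ₀ = 561.0

The posterior mean is a precision-weighted average: μ_n = (τ₀μ₀ + τ_data·x̄)/(τ₀+τ_data), with τ₀=1/σ₀² and τ_data=n/σ².
Here τ₀ = 1/795.5 = 0.001257 and τ_data = 11/1011.2 = 0.010878, so τ_n = 0.012135.
Rearranging for μ₀: μ₀ = (μ_n·τ_n − τ_data·x̄)/τ₀ = (327.7537·0.012135 − 0.010878·300.8) / 0.001257 = 0.705189/0.001257 ≈ 561.0.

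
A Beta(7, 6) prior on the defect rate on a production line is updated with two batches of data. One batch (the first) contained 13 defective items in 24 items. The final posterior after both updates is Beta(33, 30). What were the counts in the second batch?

Sequential conjugate updates are equivalent to a single update on the pooled data, so total successes = posterior α − prior α and total failures = posterior β − prior β.
Total across both batches: 33−7=26 defective items, 30−6=24 good items.
Subtract the first batch: 26−13=13 defective items and 24−11=13 good items.

13 defective items and 13 good items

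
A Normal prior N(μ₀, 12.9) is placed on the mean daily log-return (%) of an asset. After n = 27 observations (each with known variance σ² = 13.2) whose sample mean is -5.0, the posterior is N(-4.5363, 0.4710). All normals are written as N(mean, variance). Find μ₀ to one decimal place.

With known observation variance, the Normal–Normal posterior has precision τ_n = τ₀ + n/σ² and mean μ_n = (τ₀μ₀ + (n/σ²)x̄)/τ_n.
Here τ₀ = 1/12.9 = 0.077519 and τ_data = 27/13.2 = 2.045455, so τ_n = 2.122974.
Rearranging for μ₀: μ₀ = (μ_n·τ_n − τ_data·x̄)/τ₀ = (-4.5363·2.122974 − 2.045455·-5.0) / 0.077519 = 0.596828/0.077519 ≈ 7.7.

μ₀ = 7.7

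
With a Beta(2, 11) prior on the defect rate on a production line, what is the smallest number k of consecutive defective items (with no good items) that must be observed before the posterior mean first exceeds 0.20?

k = 1

After k defective items and 0 good items the posterior is Beta(2+k, 11), with mean (2+k)/(2+11+k).
Set (2+k)/(13+k) > 0.20 and solve: k > (0.20·13 − 2)/(1 − 0.20) = 0.750.
The smallest integer exceeding 0.750 is 1, and checking k=1: (3)/(14) = 0.2143 > 0.20.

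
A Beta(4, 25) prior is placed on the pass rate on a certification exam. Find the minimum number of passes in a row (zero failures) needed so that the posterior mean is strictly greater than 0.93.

After k passes and 0 failures the posterior is Beta(4+k, 25), with mean (4+k)/(4+25+k).
Set (4+k)/(29+k) > 0.93 and solve: k > (0.93·29 − 4)/(1 − 0.93) = 328.143.
The smallest integer exceeding 328.143 is 329, and checking k=329: (333)/(358) = 0.9302 > 0.93.

k = 329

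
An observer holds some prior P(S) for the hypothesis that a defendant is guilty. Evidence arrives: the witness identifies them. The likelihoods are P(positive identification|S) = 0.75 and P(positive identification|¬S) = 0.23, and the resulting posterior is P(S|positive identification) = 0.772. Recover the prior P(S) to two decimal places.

Bayes' rule in odds form gives O(S|E) = O(S)·[P(E|S)/P(E|¬S)], hence O(S) = O(S|E)/LR.
Posterior odds = 0.772/(1−0.772) = 3.3860. LR = 0.75/0.23 = 3.2609.
Prior odds = 3.3860/3.2609 = 1.0384, so P(S) = 1.0384/(1+1.0384) ≈ 0.51.

P(S) = 0.51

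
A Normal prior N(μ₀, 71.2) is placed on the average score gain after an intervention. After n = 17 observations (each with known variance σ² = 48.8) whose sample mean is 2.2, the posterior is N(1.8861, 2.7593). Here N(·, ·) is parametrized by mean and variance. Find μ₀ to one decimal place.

The posterior mean is a precision-weighted average: μ_n = (τ₀μ₀ + τ_data·x̄)/(τ₀+τ_data), with τ₀=1/σ₀² and τ_data=n/σ².
Here τ₀ = 1/71.2 = 0.014045 and τ_data = 17/48.8 = 0.348361, so τ_n = 0.362406.
Rearranging for μ₀: μ₀ = (μ_n·τ_n − τ_data·x̄)/τ₀ = (1.8861·0.362406 − 0.348361·2.2) / 0.014045 = -0.082860/0.014045 ≈ -5.9.

μ₀ = -5.9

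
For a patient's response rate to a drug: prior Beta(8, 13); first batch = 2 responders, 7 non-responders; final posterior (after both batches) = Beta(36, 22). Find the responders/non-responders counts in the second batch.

26 responders and 2 non-responders

Sequential conjugate updates are equivalent to a single update on the pooled data, so total successes = posterior α − prior α and total failures = posterior β − prior β.
Total across both batches: 36−8=28 responders, 22−13=9 non-responders.
Subtract the first batch: 28−2=26 responders and 9−7=2 non-responders.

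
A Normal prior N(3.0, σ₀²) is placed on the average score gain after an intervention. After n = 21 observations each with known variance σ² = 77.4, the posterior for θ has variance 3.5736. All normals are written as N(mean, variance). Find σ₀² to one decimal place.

For the Normal–Normal model with known σ², precisions add: τ_n = τ₀ + n/σ².
So 1/σ₀² = 1/3.5736 − 21/77.4 = 0.279830 − 0.271318 = 0.008512.
Hence σ₀² = 1/0.008512 ≈ 117.5.

σ₀² = 117.5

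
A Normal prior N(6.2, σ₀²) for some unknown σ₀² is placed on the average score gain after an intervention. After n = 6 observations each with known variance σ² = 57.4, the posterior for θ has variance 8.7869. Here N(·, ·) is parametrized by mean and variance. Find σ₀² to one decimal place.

For the Normal–Normal model with known σ², precisions add: τ_n = τ₀ + n/σ².
So 1/σ₀² = 1/8.7869 − 6/57.4 = 0.113806 − 0.104530 = 0.009276.
Hence σ₀² = 1/0.009276 ≈ 107.8.

σ₀² = 107.8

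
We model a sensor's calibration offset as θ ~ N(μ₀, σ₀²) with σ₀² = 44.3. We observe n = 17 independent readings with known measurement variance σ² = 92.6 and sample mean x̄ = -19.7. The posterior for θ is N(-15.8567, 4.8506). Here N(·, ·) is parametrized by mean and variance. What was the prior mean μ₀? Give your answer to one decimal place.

The posterior mean is a precision-weighted average: μ_n = (τ₀μ₀ + τ_data·x̄)/(τ₀+τ_data), with τ₀=1/σ₀² and τ_data=n/σ².
Here τ₀ = 1/44.3 = 0.022573 and τ_data = 17/92.6 = 0.183585, so τ_n = 0.206158.
Rearranging for μ₀: μ₀ = (μ_n·τ_n − τ_data·x̄)/τ₀ = (-15.8567·0.206158 − 0.183585·-19.7) / 0.022573 = 0.347639/0.022573 ≈ 15.4.

μ₀ = 15.4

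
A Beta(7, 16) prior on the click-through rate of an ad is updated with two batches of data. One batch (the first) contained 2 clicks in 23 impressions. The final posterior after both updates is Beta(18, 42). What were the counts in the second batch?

Sequential conjugate updates are equivalent to a single update on the pooled data, so total successes = posterior α − prior α and total failures = posterior β − prior β.
Total across both batches: 18−7=11 clicks, 42−16=26 non-clicks.
Subtract the first batch: 11−2=9 clicks and 26−21=5 non-clicks.

9 clicks and 5 non-clicks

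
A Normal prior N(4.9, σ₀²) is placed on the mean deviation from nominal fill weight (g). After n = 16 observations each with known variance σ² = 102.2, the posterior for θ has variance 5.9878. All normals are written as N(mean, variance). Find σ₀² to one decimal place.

σ₀² = 95.7

Posterior precision equals prior precision plus data precision: 1/σ_n² = 1/σ₀² + n/σ².
So 1/σ₀² = 1/5.9878 − 16/102.2 = 0.167006 − 0.156556 = 0.010450.
Hence σ₀² = 1/0.010450 ≈ 95.7.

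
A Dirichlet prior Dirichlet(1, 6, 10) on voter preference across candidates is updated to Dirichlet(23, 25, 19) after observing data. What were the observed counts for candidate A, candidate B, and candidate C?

For a Dirichlet(α) prior with multinomial counts c, the posterior is Dirichlet(α + c) componentwise.
Counts are posterior − prior componentwise: 23−1=22, 25−6=19, 19−10=9.

counts (22, 19, 9)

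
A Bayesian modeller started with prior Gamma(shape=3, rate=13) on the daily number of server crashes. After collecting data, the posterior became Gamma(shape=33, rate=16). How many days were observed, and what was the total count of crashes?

Gamma–Poisson conjugacy: posterior shape = α + Σxᵢ, posterior rate = β + n.
Matching: Σxᵢ = 33 − 3 = 30 and n = 16 − 13 = 3.

n = 3 days with total 30 crashes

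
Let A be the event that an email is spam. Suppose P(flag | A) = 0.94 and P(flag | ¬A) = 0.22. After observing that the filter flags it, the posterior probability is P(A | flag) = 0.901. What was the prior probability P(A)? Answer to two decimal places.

P(A) = 0.68

Bayes' rule in odds form gives O(A|E) = O(A)·[P(E|A)/P(E|¬A)], hence O(A) = O(A|E)/LR.
Posterior odds = 0.901/(1−0.901) = 9.1010. LR = 0.94/0.22 = 4.2727.
Prior odds = 9.1010/4.2727 = 2.1300, so P(A) = 2.1300/(1+2.1300) ≈ 0.68.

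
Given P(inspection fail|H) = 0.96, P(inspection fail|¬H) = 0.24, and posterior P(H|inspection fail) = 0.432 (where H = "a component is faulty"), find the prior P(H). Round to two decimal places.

In odds form, posterior odds = prior odds × likelihood ratio, so prior odds = posterior odds ÷ LR.
Posterior odds = 0.432/(1−0.432) = 0.7606. LR = 0.96/0.24 = 4.0000.
Prior odds = 0.7606/4.0000 = 0.1902, so P(H) = 0.1902/(1+0.1902) ≈ 0.16.

P(H) = 0.16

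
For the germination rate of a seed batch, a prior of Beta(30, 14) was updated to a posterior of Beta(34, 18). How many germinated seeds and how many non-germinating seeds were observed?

Beta is conjugate to the binomial likelihood: posterior = Beta(α+s, β+f).
So s = 34 − 30 = 4 and f = 18 − 14 = 4.

4 germinated seeds and 4 non-germinating seeds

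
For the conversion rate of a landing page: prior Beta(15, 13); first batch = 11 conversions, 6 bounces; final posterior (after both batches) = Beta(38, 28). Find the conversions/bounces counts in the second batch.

Sequential conjugate updates are equivalent to a single update on the pooled data, so total successes = posterior α − prior α and total failures = posterior β − prior β.
Total across both batches: 38−15=23 conversions, 28−13=15 bounces.
Subtract the first batch: 23−11=12 conversions and 15−6=9 bounces.

12 conversions and 9 bounces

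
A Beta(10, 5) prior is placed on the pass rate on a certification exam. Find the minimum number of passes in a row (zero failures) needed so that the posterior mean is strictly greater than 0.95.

k = 86

After k passes and 0 failures the posterior is Beta(10+k, 5), with mean (10+k)/(10+5+k).
Set (10+k)/(15+k) > 0.95 and solve: k > (0.95·15 − 10)/(1 − 0.95) = 85.000.
The smallest integer exceeding 85.000 is 86, and checking k=86: (96)/(101) = 0.9505 > 0.95.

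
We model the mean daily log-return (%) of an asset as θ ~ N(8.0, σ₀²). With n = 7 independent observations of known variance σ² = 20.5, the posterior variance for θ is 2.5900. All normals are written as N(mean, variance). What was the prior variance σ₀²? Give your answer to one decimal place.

Posterior precision equals prior precision plus data precision: 1/σ_n² = 1/σ₀² + n/σ².
So 1/σ₀² = 1/2.5900 − 7/20.5 = 0.386100 − 0.341463 = 0.044637.
Hence σ₀² = 1/0.044637 ≈ 22.4.

σ₀² = 22.4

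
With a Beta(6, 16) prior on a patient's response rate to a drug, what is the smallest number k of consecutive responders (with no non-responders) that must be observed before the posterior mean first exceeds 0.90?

k = 139

After k responders and 0 non-responders the posterior is Beta(6+k, 16), with mean (6+k)/(6+16+k).
Set (6+k)/(22+k) > 0.90 and solve: k > (0.90·22 − 6)/(1 − 0.90) = 138.000.
The smallest integer exceeding 138.000 is 139, and checking k=139: (145)/(161) = 0.9006 > 0.90.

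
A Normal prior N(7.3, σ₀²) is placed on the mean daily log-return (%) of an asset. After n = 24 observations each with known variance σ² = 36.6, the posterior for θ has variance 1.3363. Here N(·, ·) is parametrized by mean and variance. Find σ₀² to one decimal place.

Posterior precision equals prior precision plus data precision: 1/σ_n² = 1/σ₀² + n/σ².
So 1/σ₀² = 1/1.3363 − 24/36.6 = 0.748335 − 0.655738 = 0.092597.
Hence σ₀² = 1/0.092597 ≈ 10.8.

σ₀² = 10.8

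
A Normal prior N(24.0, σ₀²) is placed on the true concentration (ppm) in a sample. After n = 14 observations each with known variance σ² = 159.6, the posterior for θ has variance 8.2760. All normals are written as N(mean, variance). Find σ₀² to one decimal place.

σ₀² = 30.2

Posterior precision equals prior precision plus data precision: 1/σ_n² = 1/σ₀² + n/σ².
So 1/σ₀² = 1/8.2760 − 14/159.6 = 0.120831 − 0.087719 = 0.033112.
Hence σ₀² = 1/0.033112 ≈ 30.2.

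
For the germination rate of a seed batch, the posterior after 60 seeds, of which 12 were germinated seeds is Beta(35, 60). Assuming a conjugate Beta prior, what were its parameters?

Under Beta–binomial conjugacy the posterior parameters are (a+s, b+f).
Subtract the data counts: 35−12=23, 60−48=12.

Beta(23, 12)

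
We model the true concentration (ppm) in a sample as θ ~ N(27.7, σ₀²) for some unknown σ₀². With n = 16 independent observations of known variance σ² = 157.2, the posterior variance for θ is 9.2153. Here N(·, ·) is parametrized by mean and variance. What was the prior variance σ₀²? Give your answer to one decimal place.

For the Normal–Normal model with known σ², precisions add: τ_n = τ₀ + n/σ².
So 1/σ₀² = 1/9.2153 − 16/157.2 = 0.108515 − 0.101781 = 0.006734.
Hence σ₀² = 1/0.006734 ≈ 148.5.

σ₀² = 148.5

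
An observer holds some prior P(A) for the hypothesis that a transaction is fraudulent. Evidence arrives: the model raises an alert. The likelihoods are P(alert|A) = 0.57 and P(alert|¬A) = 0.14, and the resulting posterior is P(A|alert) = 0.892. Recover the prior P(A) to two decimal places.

Bayes' rule in odds form gives O(A|E) = O(A)·[P(E|A)/P(E|¬A)], hence O(A) = O(A|E)/LR.
Posterior odds = 0.892/(1−0.892) = 8.2593. LR = 0.57/0.14 = 4.0714.
Prior odds = 8.2593/4.0714 = 2.0286, so P(A) = 2.0286/(1+2.0286) ≈ 0.67.

P(A) = 0.67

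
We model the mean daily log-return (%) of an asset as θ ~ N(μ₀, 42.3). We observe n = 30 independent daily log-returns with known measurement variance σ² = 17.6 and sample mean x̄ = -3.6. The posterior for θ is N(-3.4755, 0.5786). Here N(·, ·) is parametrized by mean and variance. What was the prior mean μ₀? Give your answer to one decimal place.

μ₀ = 5.5

With known observation variance, the Normal–Normal posterior has precision τ_n = τ₀ + n/σ² and mean μ_n = (τ₀μ₀ + (n/σ²)x̄)/τ_n.
Here τ₀ = 1/42.3 = 0.023641 and τ_data = 30/17.6 = 1.704545, so τ_n = 1.728186.
Rearranging for μ₀: μ₀ = (μ_n·τ_n − τ_data·x̄)/τ₀ = (-3.4755·1.728186 − 1.704545·-3.6) / 0.023641 = 0.130052/0.023641 ≈ 5.5.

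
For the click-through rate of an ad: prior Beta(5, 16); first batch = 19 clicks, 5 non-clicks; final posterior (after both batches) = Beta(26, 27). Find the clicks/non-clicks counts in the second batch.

2 clicks and 6 non-clicks

Sequential conjugate updates are equivalent to a single update on the pooled data, so total successes = posterior α − prior α and total failures = posterior β − prior β.
Total across both batches: 26−5=21 clicks, 27−16=11 non-clicks.
Subtract the first batch: 21−19=2 clicks and 11−5=6 non-clicks.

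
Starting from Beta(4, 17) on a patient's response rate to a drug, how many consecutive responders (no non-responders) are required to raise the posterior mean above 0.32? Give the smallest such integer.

After k responders and 0 non-responders the posterior is Beta(4+k, 17), with mean (4+k)/(4+17+k).
Set (4+k)/(21+k) > 0.32 and solve: k > (0.32·21 − 4)/(1 − 0.32) = 4.000.
The smallest integer exceeding 4.000 is 5.

k = 5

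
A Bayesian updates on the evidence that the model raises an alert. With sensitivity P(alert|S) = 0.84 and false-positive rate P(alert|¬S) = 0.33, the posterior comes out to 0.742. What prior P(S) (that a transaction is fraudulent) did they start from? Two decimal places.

P(S) = 0.53

In odds form, posterior odds = prior odds × likelihood ratio, so prior odds = posterior odds ÷ LR.
Posterior odds = 0.742/(1−0.742) = 2.8760. LR = 0.84/0.33 = 2.5455.
Prior odds = 2.8760/2.5455 = 1.1298, so P(S) = 1.1298/(1+1.1298) ≈ 0.53.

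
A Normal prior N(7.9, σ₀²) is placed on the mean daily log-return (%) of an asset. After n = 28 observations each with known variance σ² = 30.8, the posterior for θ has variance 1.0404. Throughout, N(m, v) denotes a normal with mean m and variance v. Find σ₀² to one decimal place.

σ₀² = 19.2

Posterior precision equals prior precision plus data precision: 1/σ_n² = 1/σ₀² + n/σ².
So 1/σ₀² = 1/1.0404 − 28/30.8 = 0.961169 − 0.909091 = 0.052078.
Hence σ₀² = 1/0.052078 ≈ 19.2.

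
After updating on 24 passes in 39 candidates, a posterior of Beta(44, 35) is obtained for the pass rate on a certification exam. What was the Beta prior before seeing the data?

Beta is conjugate to the binomial likelihood: posterior = Beta(α+s, β+f).
So α = 44 − 24 = 20 and β = 35 − 15 = 20.

Beta(20, 20)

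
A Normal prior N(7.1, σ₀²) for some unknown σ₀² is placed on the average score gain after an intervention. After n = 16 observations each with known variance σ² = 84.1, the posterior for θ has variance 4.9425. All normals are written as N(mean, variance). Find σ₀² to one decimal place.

For the Normal–Normal model with known σ², precisions add: τ_n = τ₀ + n/σ².
So 1/σ₀² = 1/4.9425 − 16/84.1 = 0.202327 − 0.190250 = 0.012077.
Hence σ₀² = 1/0.012077 ≈ 82.8.

σ₀² = 82.8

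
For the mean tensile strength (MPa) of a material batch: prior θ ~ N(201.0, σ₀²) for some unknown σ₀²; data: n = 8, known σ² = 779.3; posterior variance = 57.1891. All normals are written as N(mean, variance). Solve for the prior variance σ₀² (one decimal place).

σ₀² = 138.5

For the Normal–Normal model with known σ², precisions add: τ_n = τ₀ + n/σ².
So 1/σ₀² = 1/57.1891 − 8/779.3 = 0.017486 − 0.010266 = 0.007220.
Hence σ₀² = 1/0.007220 ≈ 138.5.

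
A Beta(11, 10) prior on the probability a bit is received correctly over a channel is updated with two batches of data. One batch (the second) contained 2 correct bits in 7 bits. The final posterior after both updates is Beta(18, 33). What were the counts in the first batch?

5 correct bits and 18 errors

Sequential conjugate updates are equivalent to a single update on the pooled data, so total successes = posterior α − prior α and total failures = posterior β − prior β.
Total across both batches: 18−11=7 correct bits, 33−10=23 errors.
Subtract the second batch: 7−2=5 correct bits and 23−5=18 errors.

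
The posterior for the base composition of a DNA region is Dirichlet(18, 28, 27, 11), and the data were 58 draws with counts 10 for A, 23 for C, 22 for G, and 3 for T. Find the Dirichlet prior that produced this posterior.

For a Dirichlet(α) prior with multinomial counts c, the posterior is Dirichlet(α + c) componentwise.
Subtract each count from the matching posterior parameter: 18−10=8, 28−23=5, 27−22=5, 11−3=8.

Dirichlet(8, 5, 5, 8)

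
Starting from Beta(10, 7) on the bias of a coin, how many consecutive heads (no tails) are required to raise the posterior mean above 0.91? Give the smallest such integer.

k = 61

After k heads and 0 tails the posterior is Beta(10+k, 7), with mean (10+k)/(10+7+k).
Set (10+k)/(17+k) > 0.91 and solve: k > (0.91·17 − 10)/(1 − 0.91) = 60.778.
The smallest integer exceeding 60.778 is 61, and checking k=61: (71)/(78) = 0.9103 > 0.91.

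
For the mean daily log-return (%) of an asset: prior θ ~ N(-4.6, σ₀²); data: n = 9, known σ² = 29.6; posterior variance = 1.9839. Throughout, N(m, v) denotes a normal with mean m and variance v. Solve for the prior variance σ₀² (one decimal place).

Posterior precision equals prior precision plus data precision: 1/σ_n² = 1/σ₀² + n/σ².
So 1/σ₀² = 1/1.9839 − 9/29.6 = 0.504058 − 0.304054 = 0.200004.
Hence σ₀² = 1/0.200004 ≈ 5.0.

σ₀² = 5.0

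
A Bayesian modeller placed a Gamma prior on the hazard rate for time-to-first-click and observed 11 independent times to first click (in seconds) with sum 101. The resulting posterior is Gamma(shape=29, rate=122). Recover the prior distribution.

For an exponential likelihood with a Gamma(α, β) prior on the rate, n observations with total T give posterior Gamma(α+n, β+T).
So α = 29 − 11 = 18 and β = 122 − 101 = 21.

Gamma(shape=18, rate=21)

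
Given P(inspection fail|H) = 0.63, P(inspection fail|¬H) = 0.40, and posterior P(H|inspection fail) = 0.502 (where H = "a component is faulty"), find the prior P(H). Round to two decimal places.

P(H) = 0.39

Bayes' rule in odds form gives O(H|E) = O(H)·[P(E|H)/P(E|¬H)], hence O(H) = O(H|E)/LR.
Posterior odds = 0.502/(1−0.502) = 1.0080. LR = 0.63/0.40 = 1.5750.
Prior odds = 1.0080/1.5750 = 0.6400, so P(H) = 0.6400/(1+0.6400) ≈ 0.39.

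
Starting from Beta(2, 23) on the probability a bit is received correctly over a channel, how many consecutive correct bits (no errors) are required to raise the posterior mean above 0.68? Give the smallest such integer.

k = 47

After k correct bits and 0 errors the posterior is Beta(2+k, 23), with mean (2+k)/(2+23+k).
Set (2+k)/(25+k) > 0.68 and solve: k > (0.68·25 − 2)/(1 − 0.68) = 46.875.
The smallest integer exceeding 46.875 is 47, and checking k=47: (49)/(72) = 0.6806 > 0.68.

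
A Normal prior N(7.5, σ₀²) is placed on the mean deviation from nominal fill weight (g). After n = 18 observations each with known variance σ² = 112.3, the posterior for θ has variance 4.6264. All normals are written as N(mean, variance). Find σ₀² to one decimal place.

For the Normal–Normal model with known σ², precisions add: τ_n = τ₀ + n/σ².
So 1/σ₀² = 1/4.6264 − 18/112.3 = 0.216151 − 0.160285 = 0.055866.
Hence σ₀² = 1/0.055866 ≈ 17.9.

σ₀² = 17.9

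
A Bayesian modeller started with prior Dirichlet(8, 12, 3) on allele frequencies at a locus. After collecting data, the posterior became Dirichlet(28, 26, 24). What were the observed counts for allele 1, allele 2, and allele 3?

For a Dirichlet(α) prior with multinomial counts c, the posterior is Dirichlet(α + c) componentwise.
Counts are posterior − prior componentwise: 28−8=20, 26−12=14, 24−3=21.

counts (20, 14, 21)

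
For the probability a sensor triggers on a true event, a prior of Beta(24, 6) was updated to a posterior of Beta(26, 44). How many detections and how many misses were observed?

Under Beta–binomial conjugacy the posterior parameters are (a+s, b+f).
So s = 26 − 24 = 2 and f = 44 − 6 = 38.

2 detections and 38 misses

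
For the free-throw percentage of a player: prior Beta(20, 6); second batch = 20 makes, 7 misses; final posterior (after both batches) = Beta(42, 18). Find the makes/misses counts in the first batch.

2 makes and 5 misses

Because Beta–binomial updating is additive in the counts, the combined data contributed (α_post−α_prior, β_post−β_prior) successes and failures.
Total across both batches: 42−20=22 makes, 18−6=12 misses.
Subtract the second batch: 22−20=2 makes and 12−7=5 misses.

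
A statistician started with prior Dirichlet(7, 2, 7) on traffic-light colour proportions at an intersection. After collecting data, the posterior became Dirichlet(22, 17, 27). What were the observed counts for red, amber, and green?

For a Dirichlet(α) prior with multinomial counts c, the posterior is Dirichlet(α + c) componentwise.
Counts are posterior − prior componentwise: 22−7=15, 17−2=15, 27−7=20.

counts (15, 15, 20)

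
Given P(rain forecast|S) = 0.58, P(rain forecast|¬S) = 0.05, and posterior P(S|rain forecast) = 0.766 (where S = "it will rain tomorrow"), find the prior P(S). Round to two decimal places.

Bayes' rule in odds form gives O(S|E) = O(S)·[P(E|S)/P(E|¬S)], hence O(S) = O(S|E)/LR.
Posterior odds = 0.766/(1−0.766) = 3.2735. LR = 0.58/0.05 = 11.6000.
Prior odds = 3.2735/11.6000 = 0.2822, so P(S) = 0.2822/(1+0.2822) ≈ 0.22.

P(S) = 0.22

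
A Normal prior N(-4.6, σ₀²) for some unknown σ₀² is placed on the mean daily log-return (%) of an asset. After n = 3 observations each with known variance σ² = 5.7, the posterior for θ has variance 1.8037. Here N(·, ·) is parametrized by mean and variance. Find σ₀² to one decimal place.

Posterior precision equals prior precision plus data precision: 1/σ_n² = 1/σ₀² + n/σ².
So 1/σ₀² = 1/1.8037 − 3/5.7 = 0.554416 − 0.526316 = 0.028100.
Hence σ₀² = 1/0.028100 ≈ 35.6.

σ₀² = 35.6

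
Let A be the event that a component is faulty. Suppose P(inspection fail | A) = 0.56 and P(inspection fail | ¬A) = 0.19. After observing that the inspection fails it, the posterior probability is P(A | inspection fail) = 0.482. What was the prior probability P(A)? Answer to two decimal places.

P(A) = 0.24

In odds form, posterior odds = prior odds × likelihood ratio, so prior odds = posterior odds ÷ LR.
Posterior odds = 0.482/(1−0.482) = 0.9305. LR = 0.56/0.19 = 2.9474.
Prior odds = 0.9305/2.9474 = 0.3157, so P(A) = 0.3157/(1+0.3157) ≈ 0.24.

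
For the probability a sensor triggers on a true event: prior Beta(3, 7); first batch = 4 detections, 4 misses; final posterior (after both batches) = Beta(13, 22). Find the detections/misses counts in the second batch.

Sequential conjugate updates are equivalent to a single update on the pooled data, so total successes = posterior α − prior α and total failures = posterior β − prior β.
Total across both batches: 13−3=10 detections, 22−7=15 misses.
Subtract the first batch: 10−4=6 detections and 15−4=11 misses.

6 detections and 11 misses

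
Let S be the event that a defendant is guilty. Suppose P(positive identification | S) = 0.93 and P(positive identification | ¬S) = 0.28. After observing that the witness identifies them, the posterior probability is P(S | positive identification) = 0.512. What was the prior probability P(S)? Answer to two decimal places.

In odds form, posterior odds = prior odds × likelihood ratio, so prior odds = posterior odds ÷ LR.
Posterior odds = 0.512/(1−0.512) = 1.0492. LR = 0.93/0.28 = 3.3214.
Prior odds = 1.0492/3.3214 = 0.3159, so P(S) = 0.3159/(1+0.3159) ≈ 0.24.

P(S) = 0.24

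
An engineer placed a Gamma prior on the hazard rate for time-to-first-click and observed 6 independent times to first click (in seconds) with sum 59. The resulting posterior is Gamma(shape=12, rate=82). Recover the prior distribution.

For an exponential likelihood with a Gamma(α, β) prior on the rate, n observations with total T give posterior Gamma(α+n, β+T).
So α = 12 − 6 = 6 and β = 82 − 59 = 23.

Gamma(shape=6, rate=23)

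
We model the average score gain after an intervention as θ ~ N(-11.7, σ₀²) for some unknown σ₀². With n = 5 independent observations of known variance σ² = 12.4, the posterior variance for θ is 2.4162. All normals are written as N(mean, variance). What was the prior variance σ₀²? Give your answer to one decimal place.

For the Normal–Normal model with known σ², precisions add: τ_n = τ₀ + n/σ².
So 1/σ₀² = 1/2.4162 − 5/12.4 = 0.413873 − 0.403226 = 0.010647.
Hence σ₀² = 1/0.010647 ≈ 93.9.

σ₀² = 93.9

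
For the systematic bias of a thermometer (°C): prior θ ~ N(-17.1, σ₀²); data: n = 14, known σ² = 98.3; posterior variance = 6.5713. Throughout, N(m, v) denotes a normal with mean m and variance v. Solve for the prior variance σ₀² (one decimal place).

Posterior precision equals prior precision plus data precision: 1/σ_n² = 1/σ₀² + n/σ².
So 1/σ₀² = 1/6.5713 − 14/98.3 = 0.152177 − 0.142421 = 0.009756.
Hence σ₀² = 1/0.009756 ≈ 102.5.

σ₀² = 102.5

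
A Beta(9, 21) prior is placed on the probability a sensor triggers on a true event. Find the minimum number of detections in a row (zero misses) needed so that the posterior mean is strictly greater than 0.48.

k = 11

After k detections and 0 misses the posterior is Beta(9+k, 21), with mean (9+k)/(9+21+k).
Set (9+k)/(30+k) > 0.48 and solve: k > (0.48·30 − 9)/(1 − 0.48) = 10.385.
The smallest integer exceeding 10.385 is 11, and checking k=11: (20)/(41) = 0.4878 > 0.48.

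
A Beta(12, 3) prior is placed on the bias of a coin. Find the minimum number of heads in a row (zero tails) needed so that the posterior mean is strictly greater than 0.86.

k = 7

After k heads and 0 tails the posterior is Beta(12+k, 3), with mean (12+k)/(12+3+k).
Set (12+k)/(15+k) > 0.86 and solve: k > (0.86·15 − 12)/(1 − 0.86) = 6.429.
The smallest integer exceeding 6.429 is 7, and checking k=7: (19)/(22) = 0.8636 > 0.86.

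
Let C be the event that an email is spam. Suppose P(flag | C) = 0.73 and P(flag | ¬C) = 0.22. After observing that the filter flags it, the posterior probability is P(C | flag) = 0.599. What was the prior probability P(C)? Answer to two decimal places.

P(C) = 0.31

In odds form, posterior odds = prior odds × likelihood ratio, so prior odds = posterior odds ÷ LR.
Posterior odds = 0.599/(1−0.599) = 1.4938. LR = 0.73/0.22 = 3.3182.
Prior odds = 1.4938/3.3182 = 0.4502, so P(C) = 0.4502/(1+0.4502) ≈ 0.31.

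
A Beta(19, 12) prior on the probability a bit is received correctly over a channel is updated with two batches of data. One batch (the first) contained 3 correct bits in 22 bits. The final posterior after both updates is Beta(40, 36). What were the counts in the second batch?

Because Beta–binomial updating is additive in the counts, the combined data contributed (α_post−α_prior, β_post−β_prior) successes and failures.
Total across both batches: 40−19=21 correct bits, 36−12=24 errors.
Subtract the first batch: 21−3=18 correct bits and 24−19=5 errors.

18 correct bits and 5 errors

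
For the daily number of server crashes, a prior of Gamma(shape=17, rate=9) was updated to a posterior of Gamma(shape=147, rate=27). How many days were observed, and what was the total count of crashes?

n = 18 days with total 130 crashes

Gamma–Poisson conjugacy: posterior shape = α + Σxᵢ, posterior rate = β + n.
Matching: Σxᵢ = 147 − 17 = 130 and n = 27 − 9 = 18.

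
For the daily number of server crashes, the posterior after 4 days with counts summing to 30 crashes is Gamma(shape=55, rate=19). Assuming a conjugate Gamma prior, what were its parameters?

Gamma(shape=25, rate=15)

Gamma–Poisson conjugacy: posterior shape = α + Σxᵢ, posterior rate = β + n.
So α = 55 − 30 = 25 and β = 19 − 4 = 15.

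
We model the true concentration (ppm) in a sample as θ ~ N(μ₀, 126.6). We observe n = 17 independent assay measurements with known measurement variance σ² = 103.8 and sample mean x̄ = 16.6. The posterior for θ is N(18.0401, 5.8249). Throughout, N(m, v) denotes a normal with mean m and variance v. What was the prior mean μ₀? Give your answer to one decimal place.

μ₀ = 47.9

The posterior mean is a precision-weighted average: μ_n = (τ₀μ₀ + τ_data·x̄)/(τ₀+τ_data), with τ₀=1/σ₀² and τ_data=n/σ².
Here τ₀ = 1/126.6 = 0.007899 and τ_data = 17/103.8 = 0.163776, so τ_n = 0.171675.
Rearranging for μ₀: μ₀ = (μ_n·τ_n − τ_data·x̄)/τ₀ = (18.0401·0.171675 − 0.163776·16.6) / 0.007899 = 0.378353/0.007899 ≈ 47.9.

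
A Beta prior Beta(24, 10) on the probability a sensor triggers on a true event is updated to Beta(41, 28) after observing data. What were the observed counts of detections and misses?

17 detections and 18 misses

A Beta(α, β) prior with s successes and f failures in binomial data gives a Beta(α+s, β+f) posterior.
So s = 41 − 24 = 17 and f = 28 − 10 = 18.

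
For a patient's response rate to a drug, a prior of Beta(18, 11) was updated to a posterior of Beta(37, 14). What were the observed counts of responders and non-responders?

19 responders and 3 non-responders

Beta is conjugate to the binomial likelihood: posterior = Beta(α+s, β+f).
Match parameters: s=37−18=19, f=14−11=3.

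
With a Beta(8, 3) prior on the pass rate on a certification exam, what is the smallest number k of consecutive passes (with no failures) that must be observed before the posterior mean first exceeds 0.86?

After k passes and 0 failures the posterior is Beta(8+k, 3), with mean (8+k)/(8+3+k).
Set (8+k)/(11+k) > 0.86 and solve: k > (0.86·11 − 8)/(1 − 0.86) = 10.429.
The smallest integer exceeding 10.429 is 11, and checking k=11: (19)/(22) = 0.8636 > 0.86.

k = 11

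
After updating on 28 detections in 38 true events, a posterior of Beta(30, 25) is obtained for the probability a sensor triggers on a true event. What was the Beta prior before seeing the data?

A Beta(α, β) prior with s successes and f failures in binomial data gives a Beta(α+s, β+f) posterior.
So α = 30 − 28 = 2 and β = 25 − 10 = 15.

Beta(2, 15)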